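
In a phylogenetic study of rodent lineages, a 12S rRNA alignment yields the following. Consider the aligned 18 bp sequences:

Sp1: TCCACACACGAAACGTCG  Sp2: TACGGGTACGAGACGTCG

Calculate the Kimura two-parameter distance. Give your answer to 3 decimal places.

0.468

Of 18 sites, 4 differences are transitions and 2 are transversions, so P = 4/18 ≈ 0.222222 and Q = 2/18 ≈ 0.111111.
Under the Kimura two-parameter model, d = −½ ln(1 − 2P − Q) − ¼ ln(1 − 2Q).
1 − 2P − Q = 0.444445, giving −½ ln(0.444445) = 0.405464.
1 − 2Q = 0.777778, giving −¼ ln(0.777778) = 0.062829.
d = 0.405464 + 0.062829 = 0.468293.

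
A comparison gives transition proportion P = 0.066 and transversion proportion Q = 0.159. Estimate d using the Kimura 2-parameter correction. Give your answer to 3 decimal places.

Under the Kimura two-parameter model, d = −½ ln(1 − 2P − Q) − ¼ ln(1 − 2Q).
1 − 2P − Q = 0.709, giving −½ ln(0.709) = 0.171950.
1 − 2Q = 0.682, giving −¼ ln(0.682) = 0.095681.
d = 0.171950 + 0.095681 = 0.267631.

0.268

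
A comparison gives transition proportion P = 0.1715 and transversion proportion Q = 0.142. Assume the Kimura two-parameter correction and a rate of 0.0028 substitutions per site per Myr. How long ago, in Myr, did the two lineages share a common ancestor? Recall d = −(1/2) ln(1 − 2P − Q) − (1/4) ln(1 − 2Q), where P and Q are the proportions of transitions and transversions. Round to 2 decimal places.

Under the Kimura two-parameter model, d = −½ ln(1 − 2P − Q) − ¼ ln(1 − 2Q).
1 − 2P − Q = 0.515, giving −½ ln(0.515) = 0.331794.
1 − 2Q = 0.716, giving −¼ ln(0.716) = 0.083519.
d = 0.331794 + 0.083519 = 0.415313.
Under a molecular clock d = 2μt, so t = d/(2μ) = 0.415313 / (2 × 0.0028) = 74.16 Myr.

74.16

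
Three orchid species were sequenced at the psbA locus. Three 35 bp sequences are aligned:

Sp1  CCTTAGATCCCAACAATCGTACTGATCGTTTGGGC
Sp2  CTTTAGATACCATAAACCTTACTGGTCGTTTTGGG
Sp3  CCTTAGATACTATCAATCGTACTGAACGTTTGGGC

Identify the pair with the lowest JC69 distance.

Sp1–Sp2: 9/35 differ, p = 0.257, d = 0.315.
Sp1–Sp3: 4/35 differ, p = 0.114, d = 0.124.
Sp2–Sp3: 9/35 differ, p = 0.257, d = 0.315.
The smallest distance is between Sp1 and Sp3.

Sp1 and Sp3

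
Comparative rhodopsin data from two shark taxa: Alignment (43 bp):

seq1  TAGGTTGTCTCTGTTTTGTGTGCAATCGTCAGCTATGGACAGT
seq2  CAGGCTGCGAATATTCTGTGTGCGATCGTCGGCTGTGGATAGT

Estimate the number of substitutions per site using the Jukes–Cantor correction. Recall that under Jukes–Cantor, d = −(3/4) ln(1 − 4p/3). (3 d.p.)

The sequences differ at 12 of 43 sites, so p = 12/43 ≈ 0.27907.
d = −(3/4) ln(1 − 4p/3) = −0.75 ln(1 − 0.372093) = −0.75 ln(0.627907)
  = −0.75 × (-0.465363) = 0.349022 substitutions/site.

0.349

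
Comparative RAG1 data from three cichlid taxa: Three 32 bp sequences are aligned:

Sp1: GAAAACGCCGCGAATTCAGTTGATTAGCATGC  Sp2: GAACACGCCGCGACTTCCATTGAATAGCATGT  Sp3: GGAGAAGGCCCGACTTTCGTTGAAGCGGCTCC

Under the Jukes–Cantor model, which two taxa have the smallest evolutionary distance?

Sp1 and Sp2

Sp1–Sp2: 6/32 differ, p = 0.188, d = 0.216.
Sp1–Sp3: 14/32 differ, p = 0.438, d = 0.657.
Sp2–Sp3: 13/32 differ, p = 0.406, d = 0.585.
The smallest distance is between Sp1 and Sp2.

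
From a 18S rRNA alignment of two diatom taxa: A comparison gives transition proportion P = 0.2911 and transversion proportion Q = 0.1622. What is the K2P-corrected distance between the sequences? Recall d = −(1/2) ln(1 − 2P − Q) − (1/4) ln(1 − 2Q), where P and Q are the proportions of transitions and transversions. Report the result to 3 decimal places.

Under the Kimura two-parameter model, d = −½ ln(1 − 2P − Q) − ¼ ln(1 − 2Q).
1 − 2P − Q = 0.2556, giving −½ ln(0.2556) = 0.682071.
1 − 2Q = 0.6756, giving −¼ ln(0.6756) = 0.098039.
d = 0.682071 + 0.098039 = 0.780110.

0.780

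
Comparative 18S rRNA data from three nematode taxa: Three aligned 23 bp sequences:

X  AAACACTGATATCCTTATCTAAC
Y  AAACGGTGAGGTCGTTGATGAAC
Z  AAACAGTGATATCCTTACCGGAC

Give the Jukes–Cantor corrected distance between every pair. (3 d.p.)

d(X,Y) = 0.553, d(X,Z) = 0.198, d(Y,Z) = 0.467

X–Y: 9/23 sites differ → p ≈ 0.391304, d = −0.75 ln(1 − 0.521739) = 0.553199 ≈ 0.553.
X–Z: 4/23 sites differ → p ≈ 0.173913, d = −0.75 ln(1 − 0.231884) = 0.197861 ≈ 0.198.
Y–Z: 8/23 sites differ → p ≈ 0.347826, d = −0.75 ln(1 − 0.463768) = 0.467391 ≈ 0.467.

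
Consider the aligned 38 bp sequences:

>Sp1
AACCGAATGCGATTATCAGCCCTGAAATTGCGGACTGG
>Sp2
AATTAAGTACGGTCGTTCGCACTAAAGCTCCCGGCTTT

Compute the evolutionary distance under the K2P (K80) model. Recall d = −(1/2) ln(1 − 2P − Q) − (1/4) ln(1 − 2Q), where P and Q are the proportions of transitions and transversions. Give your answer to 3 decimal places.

1.018

Of 38 sites, 13 differences are transitions and 6 are transversions, so P = 13/38 ≈ 0.342105 and Q = 6/38 ≈ 0.157895.
Under the Kimura two-parameter model, d = −½ ln(1 − 2P − Q) − ¼ ln(1 − 2Q).
1 − 2P − Q = 0.157895, giving −½ ln(0.157895) = 0.922913.
1 − 2Q = 0.68421, giving −¼ ln(0.68421) = 0.094873.
d = 0.922913 + 0.094873 = 1.017786.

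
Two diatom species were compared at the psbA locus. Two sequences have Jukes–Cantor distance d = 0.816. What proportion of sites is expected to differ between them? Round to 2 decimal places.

0.50

p = (3/4)(1 − e^(−4d/3)) = 0.75 × (1 − e^(-1.088)) = 0.75 × (1 − 0.336890) = 0.497333.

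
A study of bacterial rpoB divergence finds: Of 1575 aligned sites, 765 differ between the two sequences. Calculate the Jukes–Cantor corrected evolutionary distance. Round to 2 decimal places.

0.78

p = 765/1575 ≈ 0.485714.
d = −(3/4) ln(1 − 4p/3) = −0.75 ln(1 − 0.647619) = −0.75 ln(0.352381)
  = −0.75 × (-1.043042) = 0.782282 substitutions/site.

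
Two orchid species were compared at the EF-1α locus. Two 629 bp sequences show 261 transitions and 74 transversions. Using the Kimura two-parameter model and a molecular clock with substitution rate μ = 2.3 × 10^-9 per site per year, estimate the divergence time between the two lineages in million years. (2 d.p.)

334.97

P = 261/629 ≈ 0.414944 and Q = 74/629 ≈ 0.117647.
Under the Kimura two-parameter model, d = −½ ln(1 − 2P − Q) − ¼ ln(1 − 2Q).
1 − 2P − Q = 0.052465, giving −½ ln(0.052465) = 1.473804.
1 − 2Q = 0.764706, giving −¼ ln(0.764706) = 0.067066.
d = 1.473804 + 0.067066 = 1.540870.
Under a molecular clock d = 2μt, so t = d/(2μ) = 1.540870 / (2 × 2.3 × 10^-9) = 334.97 million years.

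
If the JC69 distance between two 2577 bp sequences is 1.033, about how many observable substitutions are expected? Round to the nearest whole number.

1445

Invert JC69: p = (3/4)(1 − e^(−4d/3)) = 0.75 × (1 − e^(-1.377333)) = 0.75 × (1 − 0.252250) = 0.560813.
Expected differing sites = pL ≈ 0.560813 × 2577 = 1445.215101 ≈ 1445.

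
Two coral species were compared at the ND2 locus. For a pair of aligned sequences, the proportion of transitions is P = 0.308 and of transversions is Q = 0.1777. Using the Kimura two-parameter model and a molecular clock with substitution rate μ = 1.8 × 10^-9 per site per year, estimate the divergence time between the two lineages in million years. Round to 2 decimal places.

Under the Kimura two-parameter model, d = −½ ln(1 − 2P − Q) − ¼ ln(1 − 2Q).
1 − 2P − Q = 0.2063, giving −½ ln(0.2063) = 0.789212.
1 − 2Q = 0.6446, giving −¼ ln(0.6446) = 0.109781.
d = 0.789212 + 0.109781 = 0.898993.
Under a molecular clock d = 2μt, so t = d/(2μ) = 0.898993 / (2 × 1.8 × 10^-9) = 249.72 million years.

249.72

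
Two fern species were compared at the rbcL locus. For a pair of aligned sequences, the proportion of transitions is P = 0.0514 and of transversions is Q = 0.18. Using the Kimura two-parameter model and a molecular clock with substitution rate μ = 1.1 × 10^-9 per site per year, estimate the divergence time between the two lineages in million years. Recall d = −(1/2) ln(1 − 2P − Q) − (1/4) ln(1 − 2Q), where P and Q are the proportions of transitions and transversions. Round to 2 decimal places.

Under the Kimura two-parameter model, d = −½ ln(1 − 2P − Q) − ¼ ln(1 − 2Q).
1 − 2P − Q = 0.7172, giving −½ ln(0.7172) = 0.166200.
1 − 2Q = 0.64, giving −¼ ln(0.64) = 0.111572.
d = 0.166200 + 0.111572 = 0.277772.
Under a molecular clock d = 2μt, so t = d/(2μ) = 0.277772 / (2 × 1.1 × 10^-9) = 126.26 million years.

126.26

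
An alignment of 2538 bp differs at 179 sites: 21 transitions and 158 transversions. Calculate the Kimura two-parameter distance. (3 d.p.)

P = 21/2538 ≈ 0.008274 and Q = 158/2538 ≈ 0.062254.
Under the Kimura two-parameter model, d = −½ ln(1 − 2P − Q) − ¼ ln(1 − 2Q).
1 − 2P − Q = 0.921198, giving −½ ln(0.921198) = 0.041040.
1 − 2Q = 0.875492, giving −¼ ln(0.875492) = 0.033242.
d = 0.041040 + 0.033242 = 0.074282.

0.074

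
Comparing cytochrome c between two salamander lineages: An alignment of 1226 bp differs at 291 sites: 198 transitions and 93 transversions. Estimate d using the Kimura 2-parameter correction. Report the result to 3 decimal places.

0.296

P = 198/1226 ≈ 0.161501 and Q = 93/1226 ≈ 0.075856.
Under the Kimura two-parameter model, d = −½ ln(1 − 2P − Q) − ¼ ln(1 − 2Q).
1 − 2P − Q = 0.601142, giving −½ ln(0.601142) = 0.254462.
1 − 2Q = 0.848288, giving −¼ ln(0.848288) = 0.041134.
d = 0.254462 + 0.041134 = 0.295596.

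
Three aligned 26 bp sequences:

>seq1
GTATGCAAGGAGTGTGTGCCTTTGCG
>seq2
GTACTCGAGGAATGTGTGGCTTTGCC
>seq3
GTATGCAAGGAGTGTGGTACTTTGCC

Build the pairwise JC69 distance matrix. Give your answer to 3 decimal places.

d(seq1,seq2) = 0.276, d(seq1,seq3) = 0.172, d(seq2,seq3) = 0.334

seq1–seq2: 6/26 sites differ → p ≈ 0.230769, d = −0.75 ln(1 − 0.307692) = 0.275793 ≈ 0.276.
seq1–seq3: 4/26 sites differ → p ≈ 0.153846, d = −0.75 ln(1 − 0.205128) = 0.172181 ≈ 0.172.
seq2–seq3: 7/26 sites differ → p ≈ 0.269231, d = −0.75 ln(1 − 0.358975) = 0.333515 ≈ 0.334.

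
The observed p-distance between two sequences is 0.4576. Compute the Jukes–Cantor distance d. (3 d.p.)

d = −(3/4) ln(1 − 4p/3) = −0.75 ln(1 − 0.610133) = −0.75 ln(0.389867)
  = −0.75 × (-0.941950) = 0.706463 substitutions/site.

0.706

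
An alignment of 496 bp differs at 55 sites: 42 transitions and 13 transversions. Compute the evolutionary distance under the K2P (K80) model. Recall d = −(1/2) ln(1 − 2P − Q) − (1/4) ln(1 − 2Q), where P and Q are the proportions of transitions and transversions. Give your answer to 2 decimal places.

0.12

P = 42/496 ≈ 0.084677 and Q = 13/496 ≈ 0.02621.
Under the Kimura two-parameter model, d = −½ ln(1 − 2P − Q) − ¼ ln(1 − 2Q).
1 − 2P − Q = 0.804436, giving −½ ln(0.804436) = 0.108807.
1 − 2Q = 0.94758, giving −¼ ln(0.94758) = 0.013461.
d = 0.108807 + 0.013461 = 0.122268.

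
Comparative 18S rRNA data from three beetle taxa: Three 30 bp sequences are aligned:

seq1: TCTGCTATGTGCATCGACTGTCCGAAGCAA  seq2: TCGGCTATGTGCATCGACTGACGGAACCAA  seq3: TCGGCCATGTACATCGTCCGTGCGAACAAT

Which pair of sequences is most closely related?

seq1–seq2: 4/30 differ, p = 0.133, d = 0.147.
seq1–seq3: 9/30 differ, p = 0.300, d = 0.383.
seq2–seq3: 9/30 differ, p = 0.300, d = 0.383.
The smallest distance is between seq1 and seq2.

seq1 and seq2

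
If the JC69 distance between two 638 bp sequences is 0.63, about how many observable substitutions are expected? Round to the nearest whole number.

Invert JC69: p = (3/4)(1 − e^(−4d/3)) = 0.75 × (1 − e^(-0.84)) = 0.75 × (1 − 0.431711) = 0.426217.
Expected differing sites = pL ≈ 0.426217 × 638 = 271.926446 ≈ 272.

272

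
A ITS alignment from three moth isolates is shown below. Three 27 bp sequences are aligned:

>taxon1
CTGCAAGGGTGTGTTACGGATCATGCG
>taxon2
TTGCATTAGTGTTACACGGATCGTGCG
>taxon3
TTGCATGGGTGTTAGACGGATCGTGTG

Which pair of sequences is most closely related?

taxon1–taxon2: 8/27 differ, p = 0.296, d = 0.377.
taxon1–taxon3: 7/27 differ, p = 0.259, d = 0.318.
taxon2–taxon3: 4/27 differ, p = 0.148, d = 0.165.
The smallest distance is between taxon2 and taxon3.

taxon2 and taxon3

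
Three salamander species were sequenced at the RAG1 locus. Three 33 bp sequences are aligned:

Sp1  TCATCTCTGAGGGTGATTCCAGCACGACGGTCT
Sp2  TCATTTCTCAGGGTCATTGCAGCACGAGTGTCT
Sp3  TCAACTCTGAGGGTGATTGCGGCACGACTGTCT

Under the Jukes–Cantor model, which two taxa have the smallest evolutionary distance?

Sp1 and Sp3

Sp1–Sp2: 6/33 differ, p = 0.182, d = 0.208.
Sp1–Sp3: 4/33 differ, p = 0.121, d = 0.132.
Sp2–Sp3: 6/33 differ, p = 0.182, d = 0.208.
The smallest distance is between Sp1 and Sp3.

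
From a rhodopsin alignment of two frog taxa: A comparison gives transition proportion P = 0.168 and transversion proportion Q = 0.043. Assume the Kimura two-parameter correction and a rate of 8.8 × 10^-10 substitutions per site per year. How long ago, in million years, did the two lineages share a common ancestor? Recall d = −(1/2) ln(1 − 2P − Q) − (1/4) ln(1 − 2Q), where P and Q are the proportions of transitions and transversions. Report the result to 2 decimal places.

148.12

Under the Kimura two-parameter model, d = −½ ln(1 − 2P − Q) − ¼ ln(1 − 2Q).
1 − 2P − Q = 0.621, giving −½ ln(0.621) = 0.238212.
1 − 2Q = 0.914, giving −¼ ln(0.914) = 0.022481.
d = 0.238212 + 0.022481 = 0.260693.
Under a molecular clock d = 2μt, so t = d/(2μ) = 0.260693 / (2 × 8.8 × 10^-10) = 148.12 million years.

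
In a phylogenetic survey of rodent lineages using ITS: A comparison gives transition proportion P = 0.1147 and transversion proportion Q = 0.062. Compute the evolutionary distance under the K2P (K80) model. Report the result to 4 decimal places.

0.2053

Under the Kimura two-parameter model, d = −½ ln(1 − 2P − Q) − ¼ ln(1 − 2Q).
1 − 2P − Q = 0.7086, giving −½ ln(0.7086) = 0.172232.
1 − 2Q = 0.876, giving −¼ ln(0.876) = 0.033097.
d = 0.172232 + 0.033097 = 0.205329.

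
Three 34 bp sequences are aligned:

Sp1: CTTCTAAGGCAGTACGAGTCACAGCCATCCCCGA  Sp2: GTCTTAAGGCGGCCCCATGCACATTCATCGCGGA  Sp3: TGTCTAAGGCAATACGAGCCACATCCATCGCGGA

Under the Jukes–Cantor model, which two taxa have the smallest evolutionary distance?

Sp1–Sp2: 13/34 differ, p = 0.382, d = 0.535.
Sp1–Sp3: 7/34 differ, p = 0.206, d = 0.241.
Sp2–Sp3: 12/34 differ, p = 0.353, d = 0.477.
The smallest distance is between Sp1 and Sp3.

Sp1 and Sp3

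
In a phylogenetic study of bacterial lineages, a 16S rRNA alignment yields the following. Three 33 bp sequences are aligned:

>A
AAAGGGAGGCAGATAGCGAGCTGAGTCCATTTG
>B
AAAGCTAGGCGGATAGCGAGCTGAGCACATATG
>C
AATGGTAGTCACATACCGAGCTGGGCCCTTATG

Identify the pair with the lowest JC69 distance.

A–B: 6/33 differ, p = 0.182, d = 0.208.
A–C: 9/33 differ, p = 0.273, d = 0.339.
B–C: 9/33 differ, p = 0.273, d = 0.339.
The smallest distance is between A and B.

A and B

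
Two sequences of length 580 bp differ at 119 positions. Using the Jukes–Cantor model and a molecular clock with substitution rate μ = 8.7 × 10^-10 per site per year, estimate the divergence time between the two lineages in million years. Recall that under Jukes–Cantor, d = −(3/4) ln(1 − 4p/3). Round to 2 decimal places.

p = 119/580 ≈ 0.205172.
d = −(3/4) ln(1 − 4p/3) = −0.75 ln(1 − 0.273563) = −0.75 ln(0.726437)
  = −0.75 × (-0.319604) = 0.239703 substitutions/site.
Under a molecular clock d = 2μt, so t = d/(2μ) = 0.239703 / (2 × 8.7 × 10^-10) = 137.76 million years.

137.76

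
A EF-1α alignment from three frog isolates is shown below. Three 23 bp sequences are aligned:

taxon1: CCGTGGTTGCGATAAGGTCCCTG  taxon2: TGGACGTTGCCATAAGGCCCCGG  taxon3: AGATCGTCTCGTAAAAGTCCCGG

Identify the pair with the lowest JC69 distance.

taxon1–taxon2: 7/23 differ, p = 0.304, d = 0.390.
taxon1–taxon3: 10/23 differ, p = 0.435, d = 0.650.
taxon2–taxon3: 10/23 differ, p = 0.435, d = 0.650.
The smallest distance is between taxon1 and taxon2.

taxon1 and taxon2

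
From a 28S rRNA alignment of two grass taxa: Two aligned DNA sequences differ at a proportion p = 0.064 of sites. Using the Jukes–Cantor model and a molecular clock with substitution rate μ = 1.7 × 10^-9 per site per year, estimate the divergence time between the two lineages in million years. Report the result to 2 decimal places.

d = −(3/4) ln(1 − 4p/3) = −0.75 ln(1 − 0.085333) = −0.75 ln(0.914667)
  = −0.75 × (-0.089195) = 0.066896 substitutions/site.
Under a molecular clock d = 2μt, so t = d/(2μ) = 0.066896 / (2 × 1.7 × 10^-9) = 19.68 million years.

19.68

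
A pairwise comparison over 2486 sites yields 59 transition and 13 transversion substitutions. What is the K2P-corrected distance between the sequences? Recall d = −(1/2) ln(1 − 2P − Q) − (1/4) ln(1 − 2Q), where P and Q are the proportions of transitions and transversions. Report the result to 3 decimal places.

0.030

P = 59/2486 ≈ 0.023733 and Q = 13/2486 ≈ 0.005229.
Under the Kimura two-parameter model, d = −½ ln(1 − 2P − Q) − ¼ ln(1 − 2Q).
1 − 2P − Q = 0.947305, giving −½ ln(0.947305) = 0.027067.
1 − 2Q = 0.989542, giving −¼ ln(0.989542) = 0.002628.
d = 0.027067 + 0.002628 = 0.029695.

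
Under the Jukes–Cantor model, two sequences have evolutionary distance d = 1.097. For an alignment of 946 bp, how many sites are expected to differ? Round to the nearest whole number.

Invert JC69: p = (3/4)(1 − e^(−4d/3)) = 0.75 × (1 − e^(-1.462667)) = 0.75 × (1 − 0.231618) = 0.576287.
Expected differing sites = pL ≈ 0.576287 × 946 = 545.167502 ≈ 545.

545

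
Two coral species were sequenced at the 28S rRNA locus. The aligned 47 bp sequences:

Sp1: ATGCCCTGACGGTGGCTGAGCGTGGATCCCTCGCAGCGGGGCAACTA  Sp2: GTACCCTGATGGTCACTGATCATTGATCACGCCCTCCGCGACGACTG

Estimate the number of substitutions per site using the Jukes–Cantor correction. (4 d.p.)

0.4937

The sequences differ at 17 of 47 sites, so p = 17/47 ≈ 0.361702.
d = −(3/4) ln(1 − 4p/3) = −0.75 ln(1 − 0.482269) = −0.75 ln(0.517731)
  = −0.75 × (-0.658299) = 0.493724 substitutions/site.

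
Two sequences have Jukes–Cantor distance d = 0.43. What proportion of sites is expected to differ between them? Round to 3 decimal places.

p = (3/4)(1 − e^(−4d/3)) = 0.75 × (1 − e^(-0.573333)) = 0.75 × (1 − 0.563644) = 0.327267.

0.327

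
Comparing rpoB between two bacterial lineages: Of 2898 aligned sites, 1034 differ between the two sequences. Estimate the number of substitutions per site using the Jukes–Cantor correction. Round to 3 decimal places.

0.484

p = 1034/2898 ≈ 0.356798.
d = −(3/4) ln(1 − 4p/3) = −0.75 ln(1 − 0.475731) = −0.75 ln(0.524269)
  = −0.75 × (-0.645750) = 0.484313 substitutions/site.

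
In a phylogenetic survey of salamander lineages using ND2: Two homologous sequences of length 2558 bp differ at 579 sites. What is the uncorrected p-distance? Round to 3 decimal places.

p = 579/2558 = 0.226348… ≈ 0.226 (to 3 d.p.).

0.226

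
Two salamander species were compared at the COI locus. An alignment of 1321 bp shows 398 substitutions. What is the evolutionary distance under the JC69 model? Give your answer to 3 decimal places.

p = 398/1321 ≈ 0.301287.
d = −(3/4) ln(1 − 4p/3) = −0.75 ln(1 − 0.401716) = −0.75 ln(0.598284)
  = −0.75 × (-0.513690) = 0.385268 substitutions/site.

0.385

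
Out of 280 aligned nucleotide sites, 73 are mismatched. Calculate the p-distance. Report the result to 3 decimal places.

0.261

p = 73/280 = 0.260714… ≈ 0.261 (to 3 d.p.).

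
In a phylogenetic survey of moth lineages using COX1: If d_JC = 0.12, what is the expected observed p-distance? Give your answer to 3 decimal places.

p = (3/4)(1 − e^(−4d/3)) = 0.75 × (1 − e^(-0.16)) = 0.75 × (1 − 0.852144) = 0.110892.

0.111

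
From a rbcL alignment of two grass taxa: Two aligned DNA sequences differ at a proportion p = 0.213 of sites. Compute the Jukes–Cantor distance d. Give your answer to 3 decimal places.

d = −(3/4) ln(1 − 4p/3) = −0.75 ln(1 − 0.284) = −0.75 ln(0.716)
  = −0.75 × (-0.334075) = 0.250556 substitutions/site.

0.251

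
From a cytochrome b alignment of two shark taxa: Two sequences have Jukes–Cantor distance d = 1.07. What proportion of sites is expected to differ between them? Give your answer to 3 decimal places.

p = (3/4)(1 − e^(−4d/3)) = 0.75 × (1 − e^(-1.426667)) = 0.75 × (1 − 0.240108) = 0.569919.

0.570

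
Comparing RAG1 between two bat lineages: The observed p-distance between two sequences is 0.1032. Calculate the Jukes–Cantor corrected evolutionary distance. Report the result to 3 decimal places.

0.111

d = −(3/4) ln(1 − 4p/3) = −0.75 ln(1 − 0.1376) = −0.75 ln(0.8624)
  = −0.75 × (-0.148036) = 0.111027 substitutions/site.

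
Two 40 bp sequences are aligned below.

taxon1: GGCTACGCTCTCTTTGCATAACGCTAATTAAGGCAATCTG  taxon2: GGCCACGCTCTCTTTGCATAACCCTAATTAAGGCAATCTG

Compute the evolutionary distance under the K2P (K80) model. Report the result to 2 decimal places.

Of 40 sites, 1 differences are transitions and 1 are transversions, so P = 1/40 = 0.025 and Q = 1/40 = 0.025.
Under the Kimura two-parameter model, d = −½ ln(1 − 2P − Q) − ¼ ln(1 − 2Q).
1 − 2P − Q = 0.925, giving −½ ln(0.925) = 0.038981.
1 − 2Q = 0.95, giving −¼ ln(0.95) = 0.012823.
d = 0.038981 + 0.012823 = 0.051804.

0.05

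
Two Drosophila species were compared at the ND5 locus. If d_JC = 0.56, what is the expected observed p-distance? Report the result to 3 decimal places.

0.395

p = (3/4)(1 − e^(−4d/3)) = 0.75 × (1 − e^(-0.746667)) = 0.75 × (1 − 0.473944) = 0.394542.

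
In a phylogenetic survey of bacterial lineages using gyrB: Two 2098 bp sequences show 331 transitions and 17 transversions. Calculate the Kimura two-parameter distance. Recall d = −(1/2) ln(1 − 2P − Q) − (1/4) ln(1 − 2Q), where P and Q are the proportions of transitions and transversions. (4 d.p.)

P = 331/2098 ≈ 0.157769 and Q = 17/2098 ≈ 0.008103.
Under the Kimura two-parameter model, d = −½ ln(1 − 2P − Q) − ¼ ln(1 − 2Q).
1 − 2P − Q = 0.676359, giving −½ ln(0.676359) = 0.195516.
1 − 2Q = 0.983794, giving −¼ ln(0.983794) = 0.004085.
d = 0.195516 + 0.004085 = 0.199601.

0.1996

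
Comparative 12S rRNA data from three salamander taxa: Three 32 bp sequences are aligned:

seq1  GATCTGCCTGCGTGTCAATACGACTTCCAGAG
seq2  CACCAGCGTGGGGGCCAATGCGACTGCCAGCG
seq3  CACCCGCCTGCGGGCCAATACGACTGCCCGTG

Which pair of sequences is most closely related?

seq2 and seq3

seq1–seq2: 10/32 differ, p = 0.313, d = 0.404.
seq1–seq3: 8/32 differ, p = 0.250, d = 0.304.
seq2–seq3: 6/32 differ, p = 0.188, d = 0.216.
The smallest distance is between seq2 and seq3.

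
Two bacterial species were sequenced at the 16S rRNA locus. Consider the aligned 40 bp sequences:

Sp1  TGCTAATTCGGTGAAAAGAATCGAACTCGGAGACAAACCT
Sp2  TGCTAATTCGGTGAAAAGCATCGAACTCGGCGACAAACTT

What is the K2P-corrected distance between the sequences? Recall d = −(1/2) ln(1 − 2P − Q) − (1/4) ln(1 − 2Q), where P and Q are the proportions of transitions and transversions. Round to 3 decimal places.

0.079

Of 40 sites, 1 differences are transitions and 2 are transversions, so P = 1/40 = 0.025 and Q = 2/40 = 0.05.
Under the Kimura two-parameter model, d = −½ ln(1 − 2P − Q) − ¼ ln(1 − 2Q).
1 − 2P − Q = 0.9, giving −½ ln(0.9) = 0.052680.
1 − 2Q = 0.9, giving −¼ ln(0.9) = 0.026340.
d = 0.052680 + 0.026340 = 0.079020.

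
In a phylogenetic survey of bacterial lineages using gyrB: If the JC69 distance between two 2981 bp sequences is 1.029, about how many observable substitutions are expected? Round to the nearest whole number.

Invert JC69: p = (3/4)(1 − e^(−4d/3)) = 0.75 × (1 − e^(-1.372)) = 0.75 × (1 − 0.253599) = 0.559801.
Expected differing sites = pL ≈ 0.559801 × 2981 = 1668.766781 ≈ 1669.

1669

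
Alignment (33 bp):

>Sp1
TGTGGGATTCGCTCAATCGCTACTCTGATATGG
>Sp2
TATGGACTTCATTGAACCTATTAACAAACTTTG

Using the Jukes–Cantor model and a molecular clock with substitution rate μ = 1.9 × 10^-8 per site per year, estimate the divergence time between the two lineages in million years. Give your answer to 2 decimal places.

22.92

The sequences differ at 17 of 33 sites, so p = 17/33 ≈ 0.515152.
d = −(3/4) ln(1 − 4p/3) = −0.75 ln(1 − 0.686869) = −0.75 ln(0.313131)
  = −0.75 × (-1.161134) = 0.870851 substitutions/site.
Under a molecular clock d = 2μt, so t = d/(2μ) = 0.870851 / (2 × 1.9 × 10^-8) = 22.92 million years.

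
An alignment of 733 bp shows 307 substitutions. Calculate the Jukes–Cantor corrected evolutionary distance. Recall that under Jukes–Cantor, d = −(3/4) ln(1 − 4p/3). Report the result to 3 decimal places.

p = 307/733 ≈ 0.418827.
d = −(3/4) ln(1 − 4p/3) = −0.75 ln(1 − 0.558436) = −0.75 ln(0.441564)
  = −0.75 × (-0.817432) = 0.613074 substitutions/site.

0.613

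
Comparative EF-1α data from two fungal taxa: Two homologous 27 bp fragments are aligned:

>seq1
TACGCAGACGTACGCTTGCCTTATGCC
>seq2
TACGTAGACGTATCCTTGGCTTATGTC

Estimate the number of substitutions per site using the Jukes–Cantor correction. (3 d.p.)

0.213

The sequences differ at 5 of 27 sites (5, 13, 14, 19, 26), so p = 5/27 ≈ 0.185185.
d = −(3/4) ln(1 − 4p/3) = −0.75 ln(1 − 0.246913) = −0.75 ln(0.753087)
  = −0.75 × (-0.283575) = 0.212681 substitutions/site.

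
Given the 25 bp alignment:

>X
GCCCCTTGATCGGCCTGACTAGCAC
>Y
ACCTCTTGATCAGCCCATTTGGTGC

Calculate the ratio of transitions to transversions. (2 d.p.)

Transitions are A↔G and C↔T; transversions are all other mismatches.
Transitions: 9. Transversions: 1.
R = 9/1 = 9.00.

9.00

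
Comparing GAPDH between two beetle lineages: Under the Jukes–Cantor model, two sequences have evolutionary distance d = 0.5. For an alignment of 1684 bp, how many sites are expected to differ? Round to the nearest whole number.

615

Invert JC69: p = (3/4)(1 − e^(−4d/3)) = 0.75 × (1 − e^(-0.666667)) = 0.75 × (1 − 0.513417) = 0.364937.
Expected differing sites = pL ≈ 0.364937 × 1684 = 614.553908 ≈ 615.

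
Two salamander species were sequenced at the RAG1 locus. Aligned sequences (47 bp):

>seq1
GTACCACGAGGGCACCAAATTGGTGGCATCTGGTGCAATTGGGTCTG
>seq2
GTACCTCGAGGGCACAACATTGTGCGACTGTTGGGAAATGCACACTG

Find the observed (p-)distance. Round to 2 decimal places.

The sequences differ at 17 of 47 positions.
p = 17/47 = 0.361702… ≈ 0.36 (to 2 d.p.).

0.36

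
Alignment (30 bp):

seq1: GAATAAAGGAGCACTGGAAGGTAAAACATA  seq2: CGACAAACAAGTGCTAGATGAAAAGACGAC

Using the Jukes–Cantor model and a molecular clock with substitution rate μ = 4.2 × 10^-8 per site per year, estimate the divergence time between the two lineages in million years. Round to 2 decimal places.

The sequences differ at 15 of 30 sites, so p = 15/30 = 0.5.
d = −(3/4) ln(1 − 4p/3) = −0.75 ln(1 − 0.666667) = −0.75 ln(0.333333)
  = −0.75 × (-1.098613) = 0.823960 substitutions/site.
Under a molecular clock d = 2μt, so t = d/(2μ) = 0.823960 / (2 × 4.2 × 10^-8) = 9.81 million years.

9.81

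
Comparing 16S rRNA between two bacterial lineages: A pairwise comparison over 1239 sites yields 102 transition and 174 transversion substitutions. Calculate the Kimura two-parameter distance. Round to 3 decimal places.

P = 102/1239 ≈ 0.082324 and Q = 174/1239 ≈ 0.140436.
Under the Kimura two-parameter model, d = −½ ln(1 − 2P − Q) − ¼ ln(1 − 2Q).
1 − 2P − Q = 0.694916, giving −½ ln(0.694916) = 0.181982.
1 − 2Q = 0.719128, giving −¼ ln(0.719128) = 0.082429.
d = 0.181982 + 0.082429 = 0.264411.

0.264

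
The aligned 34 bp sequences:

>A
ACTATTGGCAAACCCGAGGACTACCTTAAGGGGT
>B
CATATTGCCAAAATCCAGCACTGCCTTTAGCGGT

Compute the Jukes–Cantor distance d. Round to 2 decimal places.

0.37

The sequences differ at 10 of 34 sites (1, 2, 8, 13, 14, 16, 19, 23, 28, 31), so p = 10/34 ≈ 0.294118.
d = −(3/4) ln(1 − 4p/3) = −0.75 ln(1 − 0.392157) = −0.75 ln(0.607843)
  = −0.75 × (-0.497839) = 0.373379 substitutions/site.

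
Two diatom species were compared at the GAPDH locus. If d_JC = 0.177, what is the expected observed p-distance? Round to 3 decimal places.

p = (3/4)(1 − e^(−4d/3)) = 0.75 × (1 − e^(-0.236)) = 0.75 × (1 − 0.789781) = 0.157664.

0.158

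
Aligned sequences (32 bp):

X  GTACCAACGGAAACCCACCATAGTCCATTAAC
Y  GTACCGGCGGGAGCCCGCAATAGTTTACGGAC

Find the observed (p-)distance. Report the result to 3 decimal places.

0.344

The sequences differ at 11 of 32 positions.
p = 11/32 = 0.34375 ≈ 0.344 (to 3 d.p.).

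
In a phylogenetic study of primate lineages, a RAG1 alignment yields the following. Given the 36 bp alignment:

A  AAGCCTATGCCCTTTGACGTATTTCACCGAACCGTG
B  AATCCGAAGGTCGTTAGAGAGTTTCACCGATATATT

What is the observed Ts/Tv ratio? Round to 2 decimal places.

Transitions are A↔G and C↔T; transversions are all other mismatches.
Transitions: 6. Transversions: 10.
R = 6/10 = 0.60.

0.60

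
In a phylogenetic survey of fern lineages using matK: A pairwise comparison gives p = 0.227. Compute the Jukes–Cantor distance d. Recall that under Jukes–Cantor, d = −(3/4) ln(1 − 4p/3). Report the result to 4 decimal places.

d = −(3/4) ln(1 − 4p/3) = −0.75 ln(1 − 0.302667) = −0.75 ln(0.697333)
  = −0.75 × (-0.360492) = 0.270369 substitutions/site.

0.2704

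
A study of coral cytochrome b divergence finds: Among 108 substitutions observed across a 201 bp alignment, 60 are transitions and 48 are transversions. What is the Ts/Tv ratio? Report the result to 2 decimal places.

R = 60/48 = 1.25.

1.25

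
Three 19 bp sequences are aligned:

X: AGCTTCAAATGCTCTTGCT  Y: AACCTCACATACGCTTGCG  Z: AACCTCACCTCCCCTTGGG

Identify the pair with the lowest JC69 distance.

Y and Z

X–Y: 6/19 differ, p = 0.316, d = 0.410.
X–Z: 8/19 differ, p = 0.421, d = 0.618.
Y–Z: 4/19 differ, p = 0.211, d = 0.247.
The smallest distance is between Y and Z.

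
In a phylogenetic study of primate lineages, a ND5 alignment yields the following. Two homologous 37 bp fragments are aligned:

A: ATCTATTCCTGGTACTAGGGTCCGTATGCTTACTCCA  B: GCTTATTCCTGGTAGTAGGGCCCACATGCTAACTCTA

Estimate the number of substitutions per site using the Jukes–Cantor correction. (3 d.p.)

0.294

The sequences differ at 9 of 37 sites (1, 2, 3, 15, 21, 24, 25, 31, 36), so p = 9/37 ≈ 0.243243.
d = −(3/4) ln(1 − 4p/3) = −0.75 ln(1 − 0.324324) = −0.75 ln(0.675676)
  = −0.75 × (-0.392042) = 0.294032 substitutions/site.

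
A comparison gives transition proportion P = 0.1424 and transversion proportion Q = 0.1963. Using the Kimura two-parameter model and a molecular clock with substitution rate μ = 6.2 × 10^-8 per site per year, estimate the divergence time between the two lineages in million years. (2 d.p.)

Under the Kimura two-parameter model, d = −½ ln(1 − 2P − Q) − ¼ ln(1 − 2Q).
1 − 2P − Q = 0.5189, giving −½ ln(0.5189) = 0.328022.
1 − 2Q = 0.6074, giving −¼ ln(0.6074) = 0.124642.
d = 0.328022 + 0.124642 = 0.452664.
Under a molecular clock d = 2μt, so t = d/(2μ) = 0.452664 / (2 × 6.2 × 10^-8) = 3.65 million years.

3.65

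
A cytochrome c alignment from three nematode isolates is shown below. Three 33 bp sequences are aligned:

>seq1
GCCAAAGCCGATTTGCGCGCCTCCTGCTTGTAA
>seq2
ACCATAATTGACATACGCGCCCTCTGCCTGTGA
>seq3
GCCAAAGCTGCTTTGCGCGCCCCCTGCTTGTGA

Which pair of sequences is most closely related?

seq1–seq2: 12/33 differ, p = 0.364, d = 0.497.
seq1–seq3: 4/33 differ, p = 0.121, d = 0.132.
seq2–seq3: 10/33 differ, p = 0.303, d = 0.388.
The smallest distance is between seq1 and seq3.

seq1 and seq3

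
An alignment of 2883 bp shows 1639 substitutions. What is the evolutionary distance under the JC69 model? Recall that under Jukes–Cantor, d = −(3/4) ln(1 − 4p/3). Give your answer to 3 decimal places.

p = 1639/2883 ≈ 0.568505.
d = −(3/4) ln(1 − 4p/3) = −0.75 ln(1 − 0.758007) = −0.75 ln(0.241993)
  = −0.75 × (-1.418846) = 1.064135 substitutions/site.

1.064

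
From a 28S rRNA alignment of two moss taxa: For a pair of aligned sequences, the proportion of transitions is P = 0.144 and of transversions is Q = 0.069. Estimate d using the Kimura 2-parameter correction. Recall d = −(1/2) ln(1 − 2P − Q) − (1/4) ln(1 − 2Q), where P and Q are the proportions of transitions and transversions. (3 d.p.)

0.258

Under the Kimura two-parameter model, d = −½ ln(1 − 2P − Q) − ¼ ln(1 − 2Q).
1 − 2P − Q = 0.643, giving −½ ln(0.643) = 0.220805.
1 − 2Q = 0.862, giving −¼ ln(0.862) = 0.037125.
d = 0.220805 + 0.037125 = 0.257930.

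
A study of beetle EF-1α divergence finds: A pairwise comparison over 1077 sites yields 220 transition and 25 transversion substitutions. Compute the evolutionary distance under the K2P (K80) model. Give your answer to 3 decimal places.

P = 220/1077 ≈ 0.204271 and Q = 25/1077 ≈ 0.023213.
Under the Kimura two-parameter model, d = −½ ln(1 − 2P − Q) − ¼ ln(1 − 2Q).
1 − 2P − Q = 0.568245, giving −½ ln(0.568245) = 0.282601.
1 − 2Q = 0.953574, giving −¼ ln(0.953574) = 0.011885.
d = 0.282601 + 0.011885 = 0.294486.

0.294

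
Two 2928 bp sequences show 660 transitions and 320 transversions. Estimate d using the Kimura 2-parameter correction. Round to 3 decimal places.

0.472

P = 660/2928 ≈ 0.22541 and Q = 320/2928 ≈ 0.10929.
Under the Kimura two-parameter model, d = −½ ln(1 − 2P − Q) − ¼ ln(1 − 2Q).
1 − 2P − Q = 0.43989, giving −½ ln(0.43989) = 0.410615.
1 − 2Q = 0.78142, giving −¼ ln(0.78142) = 0.061661.
d = 0.410615 + 0.061661 = 0.472276.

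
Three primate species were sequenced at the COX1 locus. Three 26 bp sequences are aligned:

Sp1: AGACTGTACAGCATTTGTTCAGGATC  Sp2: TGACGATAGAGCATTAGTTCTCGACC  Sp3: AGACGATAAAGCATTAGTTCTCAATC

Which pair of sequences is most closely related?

Sp1–Sp2: 8/26 differ, p = 0.308, d = 0.396.
Sp1–Sp3: 7/26 differ, p = 0.269, d = 0.334.
Sp2–Sp3: 4/26 differ, p = 0.154, d = 0.172.
The smallest distance is between Sp2 and Sp3.

Sp2 and Sp3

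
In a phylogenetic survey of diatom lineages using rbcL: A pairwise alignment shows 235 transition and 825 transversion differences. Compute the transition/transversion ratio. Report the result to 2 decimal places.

R = 235/825 = 0.284848… ≈ 0.28 (to 2 d.p.).

0.28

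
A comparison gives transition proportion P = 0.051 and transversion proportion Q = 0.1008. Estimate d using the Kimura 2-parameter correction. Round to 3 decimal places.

Under the Kimura two-parameter model, d = −½ ln(1 − 2P − Q) − ¼ ln(1 − 2Q).
1 − 2P − Q = 0.7972, giving −½ ln(0.7972) = 0.113325.
1 − 2Q = 0.7984, giving −¼ ln(0.7984) = 0.056286.
d = 0.113325 + 0.056286 = 0.169611.

0.170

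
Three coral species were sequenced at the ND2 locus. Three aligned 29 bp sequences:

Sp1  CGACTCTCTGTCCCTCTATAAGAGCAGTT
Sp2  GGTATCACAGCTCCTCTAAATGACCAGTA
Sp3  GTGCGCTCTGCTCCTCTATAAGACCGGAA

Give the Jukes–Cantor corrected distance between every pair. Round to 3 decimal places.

Sp1–Sp2: 11/29 sites differ → p ≈ 0.37931, d = −0.75 ln(1 − 0.505747) = 0.528531 ≈ 0.529.
Sp1–Sp3: 10/29 sites differ → p ≈ 0.344828, d = −0.75 ln(1 − 0.459771) = 0.461822 ≈ 0.462.
Sp2–Sp3: 10/29 sites differ → p ≈ 0.344828, d = −0.75 ln(1 − 0.459771) = 0.461822 ≈ 0.462.

d(Sp1,Sp2) = 0.529, d(Sp1,Sp3) = 0.462, d(Sp2,Sp3) = 0.462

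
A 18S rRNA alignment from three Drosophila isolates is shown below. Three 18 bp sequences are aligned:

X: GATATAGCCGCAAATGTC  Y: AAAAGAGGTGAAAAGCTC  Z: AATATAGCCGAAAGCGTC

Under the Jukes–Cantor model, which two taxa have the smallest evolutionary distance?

X–Y: 8/18 differ, p = 0.444, d = 0.673.
X–Z: 4/18 differ, p = 0.222, d = 0.264.
Y–Z: 7/18 differ, p = 0.389, d = 0.548.
The smallest distance is between X and Z.

X and Z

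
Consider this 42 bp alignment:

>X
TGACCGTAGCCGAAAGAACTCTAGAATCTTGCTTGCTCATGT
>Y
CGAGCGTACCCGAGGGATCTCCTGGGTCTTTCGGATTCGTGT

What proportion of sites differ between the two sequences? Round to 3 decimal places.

The sequences differ at 16 of 42 positions.
p = 16/42 = 0.380952… ≈ 0.381 (to 3 d.p.).

0.381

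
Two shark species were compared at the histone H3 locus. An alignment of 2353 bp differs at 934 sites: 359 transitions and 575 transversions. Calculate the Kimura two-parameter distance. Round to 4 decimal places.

P = 359/2353 ≈ 0.152571 and Q = 575/2353 ≈ 0.244369.
Under the Kimura two-parameter model, d = −½ ln(1 − 2P − Q) − ¼ ln(1 − 2Q).
1 − 2P − Q = 0.450489, giving −½ ln(0.450489) = 0.398711.
1 − 2Q = 0.511262, giving −¼ ln(0.511262) = 0.167718.
d = 0.398711 + 0.167718 = 0.566429.

0.5664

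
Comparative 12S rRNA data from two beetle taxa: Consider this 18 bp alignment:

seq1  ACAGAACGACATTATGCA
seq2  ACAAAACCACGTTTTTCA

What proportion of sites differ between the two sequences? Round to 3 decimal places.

0.278

The sequences differ at 5 of 18 positions (sites 4, 8, 11, 14, 16).
p = 5/18 = 0.277777… ≈ 0.278 (to 3 d.p.).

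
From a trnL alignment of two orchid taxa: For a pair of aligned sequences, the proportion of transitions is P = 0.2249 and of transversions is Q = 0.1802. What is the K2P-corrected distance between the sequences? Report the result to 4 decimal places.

0.6089

Under the Kimura two-parameter model, d = −½ ln(1 − 2P − Q) − ¼ ln(1 − 2Q).
1 − 2P − Q = 0.37, giving −½ ln(0.37) = 0.497126.
1 − 2Q = 0.6396, giving −¼ ln(0.6396) = 0.111728.
d = 0.497126 + 0.111728 = 0.608854.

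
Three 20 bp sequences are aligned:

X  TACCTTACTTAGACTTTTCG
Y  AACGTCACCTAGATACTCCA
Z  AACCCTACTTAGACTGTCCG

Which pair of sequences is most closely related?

X and Z

X–Y: 9/20 differ, p = 0.450, d = 0.687.
X–Z: 4/20 differ, p = 0.200, d = 0.233.
Y–Z: 8/20 differ, p = 0.400, d = 0.572.
The smallest distance is between X and Z.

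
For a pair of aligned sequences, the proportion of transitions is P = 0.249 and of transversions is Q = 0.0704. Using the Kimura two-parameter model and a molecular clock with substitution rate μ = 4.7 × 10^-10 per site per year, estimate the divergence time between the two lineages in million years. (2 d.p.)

Under the Kimura two-parameter model, d = −½ ln(1 − 2P − Q) − ¼ ln(1 − 2Q).
1 − 2P − Q = 0.4316, giving −½ ln(0.4316) = 0.420128.
1 − 2Q = 0.8592, giving −¼ ln(0.8592) = 0.037938.
d = 0.420128 + 0.037938 = 0.458066.
Under a molecular clock d = 2μt, so t = d/(2μ) = 0.458066 / (2 × 4.7 × 10^-10) = 487.30 million years.

487.30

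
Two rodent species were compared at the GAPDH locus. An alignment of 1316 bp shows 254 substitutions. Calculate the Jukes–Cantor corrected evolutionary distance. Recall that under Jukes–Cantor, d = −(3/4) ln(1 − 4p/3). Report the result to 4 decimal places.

0.2231

p = 254/1316 ≈ 0.193009.
d = −(3/4) ln(1 − 4p/3) = −0.75 ln(1 − 0.257345) = −0.75 ln(0.742655)
  = −0.75 × (-0.297524) = 0.223143 substitutions/site.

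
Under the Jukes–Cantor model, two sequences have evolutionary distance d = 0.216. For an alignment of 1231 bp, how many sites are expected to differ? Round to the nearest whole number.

231

Invert JC69: p = (3/4)(1 − e^(−4d/3)) = 0.75 × (1 − e^(-0.288)) = 0.75 × (1 − 0.749762) = 0.187679.
Expected differing sites = pL ≈ 0.187679 × 1231 = 231.032849 ≈ 231.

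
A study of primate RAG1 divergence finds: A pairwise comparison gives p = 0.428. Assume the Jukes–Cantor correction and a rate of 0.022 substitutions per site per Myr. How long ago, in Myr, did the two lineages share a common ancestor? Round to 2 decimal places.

d = −(3/4) ln(1 − 4p/3) = −0.75 ln(1 − 0.570667) = −0.75 ln(0.429333)
  = −0.75 × (-0.845522) = 0.634142 substitutions/site.
Under a molecular clock d = 2μt, so t = d/(2μ) = 0.634142 / (2 × 0.022) = 14.41 Myr.

14.41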